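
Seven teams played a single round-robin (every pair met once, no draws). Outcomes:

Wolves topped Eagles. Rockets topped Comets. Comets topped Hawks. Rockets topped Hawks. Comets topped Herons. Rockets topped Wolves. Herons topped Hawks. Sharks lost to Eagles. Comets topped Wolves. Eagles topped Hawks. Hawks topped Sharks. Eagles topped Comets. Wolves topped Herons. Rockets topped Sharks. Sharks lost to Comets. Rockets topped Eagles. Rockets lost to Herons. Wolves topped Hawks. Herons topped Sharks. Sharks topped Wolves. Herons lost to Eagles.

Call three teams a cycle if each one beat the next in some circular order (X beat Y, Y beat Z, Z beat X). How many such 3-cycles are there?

Win totals: Rockets 5, Eagles 4, Comets 4, Herons 3, Hawks 1, Wolves 3, Sharks 1.
A team with w wins dominates both others in C(w,2) triples; summing gives 10 + 6 + 6 + 3 + 0 + 3 + 0 = 28 transitive triples.
Total triples C(7,3) = 35, so cyclic triples = 35 − 28 = 7.

7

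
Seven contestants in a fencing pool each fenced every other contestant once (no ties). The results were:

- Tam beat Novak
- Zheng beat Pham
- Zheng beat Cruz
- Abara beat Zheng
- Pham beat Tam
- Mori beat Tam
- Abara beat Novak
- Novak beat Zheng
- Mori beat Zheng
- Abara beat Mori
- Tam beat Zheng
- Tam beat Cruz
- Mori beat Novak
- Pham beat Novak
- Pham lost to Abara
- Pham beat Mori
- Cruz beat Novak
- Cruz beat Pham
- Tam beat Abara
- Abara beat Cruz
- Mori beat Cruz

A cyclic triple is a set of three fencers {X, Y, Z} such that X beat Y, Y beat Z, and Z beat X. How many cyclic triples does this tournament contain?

8

Win totals: Abara 5, Mori 4, Novak 1, Cruz 2, Tam 4, Zheng 2, Pham 3.
A fencer with w wins dominates both others in C(w,2) triples; summing gives 10 + 6 + 0 + 1 + 6 + 1 + 3 = 27 transitive triples.
Total triples C(7,3) = 35, so cyclic triples = 35 − 27 = 8.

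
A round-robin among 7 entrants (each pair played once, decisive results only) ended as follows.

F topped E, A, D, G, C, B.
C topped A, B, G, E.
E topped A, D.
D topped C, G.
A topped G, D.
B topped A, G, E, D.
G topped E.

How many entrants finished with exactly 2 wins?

Win totals: A 2, B 4, C 4, D 2, E 2, F 6, G 1.
Exactly 2: A, D, E — 3 entrants.

3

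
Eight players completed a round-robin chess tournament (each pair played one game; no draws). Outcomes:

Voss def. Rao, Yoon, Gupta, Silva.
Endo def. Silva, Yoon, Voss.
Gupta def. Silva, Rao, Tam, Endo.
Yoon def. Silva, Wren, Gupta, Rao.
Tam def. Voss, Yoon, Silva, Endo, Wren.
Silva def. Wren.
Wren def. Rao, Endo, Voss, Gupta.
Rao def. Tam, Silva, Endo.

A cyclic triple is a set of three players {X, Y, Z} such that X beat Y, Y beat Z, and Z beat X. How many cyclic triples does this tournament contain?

Win totals: Rao 3, Yoon 4, Silva 1, Tam 5, Endo 3, Gupta 4, Voss 4, Wren 4.
A player with w wins dominates both others in C(w,2) triples; summing gives 3 + 6 + 0 + 10 + 3 + 6 + 6 + 6 = 40 transitive triples.
Total triples C(8,3) = 56, so cyclic triples = 56 − 40 = 16.

16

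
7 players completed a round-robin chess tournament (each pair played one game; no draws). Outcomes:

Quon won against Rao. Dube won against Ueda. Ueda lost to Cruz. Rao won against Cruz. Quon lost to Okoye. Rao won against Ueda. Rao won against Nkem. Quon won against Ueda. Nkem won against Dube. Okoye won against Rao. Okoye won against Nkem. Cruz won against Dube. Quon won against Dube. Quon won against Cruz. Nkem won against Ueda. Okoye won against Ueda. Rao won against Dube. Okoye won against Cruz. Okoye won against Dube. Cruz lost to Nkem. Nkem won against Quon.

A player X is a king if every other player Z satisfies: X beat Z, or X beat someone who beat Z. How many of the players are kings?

Cruz cannot reach Rao, Quon, Okoye, Nkem in two steps.
Rao cannot reach Okoye in two steps.
Quon cannot reach Okoye in two steps.
Okoye reaches everyone (king).
Nkem cannot reach Okoye in two steps.
Ueda cannot reach Cruz, Rao, Quon, Okoye, Nkem, Dube in two steps.
Dube cannot reach Cruz, Rao, Quon, Okoye, Nkem in two steps.
Kings: Okoye — 1.

1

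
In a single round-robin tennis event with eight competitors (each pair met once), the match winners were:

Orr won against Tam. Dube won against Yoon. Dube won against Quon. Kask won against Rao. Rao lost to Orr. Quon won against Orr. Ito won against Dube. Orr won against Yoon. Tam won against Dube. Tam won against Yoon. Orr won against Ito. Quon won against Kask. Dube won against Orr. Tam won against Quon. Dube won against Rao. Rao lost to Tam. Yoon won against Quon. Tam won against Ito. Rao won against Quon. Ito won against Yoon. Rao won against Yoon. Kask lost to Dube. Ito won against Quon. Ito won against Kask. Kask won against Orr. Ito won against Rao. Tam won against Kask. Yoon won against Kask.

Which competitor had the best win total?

Win totals: Tam 6, Orr 4, Quon 2, Yoon 2, Dube 5, Kask 2, Rao 2, Ito 5.
Tam leads with 6 wins (next highest: 5).

Tam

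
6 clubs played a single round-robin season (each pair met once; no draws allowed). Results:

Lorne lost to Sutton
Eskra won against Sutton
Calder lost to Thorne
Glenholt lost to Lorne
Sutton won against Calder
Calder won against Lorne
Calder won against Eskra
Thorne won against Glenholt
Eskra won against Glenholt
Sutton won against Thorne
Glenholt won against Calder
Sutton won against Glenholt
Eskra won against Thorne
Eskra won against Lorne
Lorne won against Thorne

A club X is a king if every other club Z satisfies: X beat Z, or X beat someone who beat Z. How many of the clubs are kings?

3

Calder reaches everyone (king).
Thorne cannot reach Sutton in two steps.
Eskra reaches everyone (king).
Sutton reaches everyone (king).
Lorne cannot reach Eskra, Sutton in two steps.
Glenholt cannot reach Thorne, Sutton in two steps.
Kings: Calder, Eskra, Sutton — 3.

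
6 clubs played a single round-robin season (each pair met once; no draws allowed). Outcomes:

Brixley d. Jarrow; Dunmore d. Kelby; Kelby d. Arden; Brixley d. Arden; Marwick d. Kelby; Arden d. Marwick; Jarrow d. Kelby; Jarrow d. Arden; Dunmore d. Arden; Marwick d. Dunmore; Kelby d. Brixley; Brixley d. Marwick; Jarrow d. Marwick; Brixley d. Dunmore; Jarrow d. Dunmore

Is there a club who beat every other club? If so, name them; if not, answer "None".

None

Highest win total is Jarrow with 4 (out of 5 possible).
Jarrow lost to Brixley, so no club went undefeated.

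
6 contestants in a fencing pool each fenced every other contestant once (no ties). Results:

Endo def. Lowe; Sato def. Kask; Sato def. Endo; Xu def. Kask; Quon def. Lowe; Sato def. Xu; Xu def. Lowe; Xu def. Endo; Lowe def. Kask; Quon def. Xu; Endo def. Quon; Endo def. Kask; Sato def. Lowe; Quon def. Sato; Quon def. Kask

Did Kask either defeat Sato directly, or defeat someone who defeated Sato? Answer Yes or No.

Kask did not beat Sato directly.
Kask beat no one, so there is no intermediate fencer.

No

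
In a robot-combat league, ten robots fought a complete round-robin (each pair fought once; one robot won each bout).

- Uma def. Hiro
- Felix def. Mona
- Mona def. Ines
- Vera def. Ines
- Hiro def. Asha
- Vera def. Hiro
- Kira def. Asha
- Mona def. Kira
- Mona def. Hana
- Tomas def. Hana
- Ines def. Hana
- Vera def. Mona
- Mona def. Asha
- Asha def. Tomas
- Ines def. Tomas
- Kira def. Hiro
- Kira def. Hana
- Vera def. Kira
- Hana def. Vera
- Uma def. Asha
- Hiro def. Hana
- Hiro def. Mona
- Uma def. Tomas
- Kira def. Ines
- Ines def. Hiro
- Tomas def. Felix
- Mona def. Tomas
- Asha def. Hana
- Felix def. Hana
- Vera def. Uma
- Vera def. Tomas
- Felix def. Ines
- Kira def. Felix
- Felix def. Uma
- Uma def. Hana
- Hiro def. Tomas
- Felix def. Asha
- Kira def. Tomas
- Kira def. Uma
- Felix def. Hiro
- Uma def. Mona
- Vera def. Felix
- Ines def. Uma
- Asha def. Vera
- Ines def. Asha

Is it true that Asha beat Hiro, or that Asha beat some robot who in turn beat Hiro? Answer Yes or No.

Yes

Asha did not beat Hiro directly.
Asha beat Tomas, Hana, Vera. Of those, Vera beat Hiro.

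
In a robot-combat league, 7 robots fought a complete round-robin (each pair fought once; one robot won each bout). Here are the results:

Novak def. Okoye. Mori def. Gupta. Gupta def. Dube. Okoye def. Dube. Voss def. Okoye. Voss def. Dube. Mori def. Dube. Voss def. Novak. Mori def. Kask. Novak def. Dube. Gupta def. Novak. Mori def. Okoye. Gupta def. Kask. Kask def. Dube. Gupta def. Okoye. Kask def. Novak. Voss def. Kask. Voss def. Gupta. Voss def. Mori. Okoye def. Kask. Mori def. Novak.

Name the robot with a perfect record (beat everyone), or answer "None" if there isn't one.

Voss has 6 wins out of 6 opponents — a perfect record.

Voss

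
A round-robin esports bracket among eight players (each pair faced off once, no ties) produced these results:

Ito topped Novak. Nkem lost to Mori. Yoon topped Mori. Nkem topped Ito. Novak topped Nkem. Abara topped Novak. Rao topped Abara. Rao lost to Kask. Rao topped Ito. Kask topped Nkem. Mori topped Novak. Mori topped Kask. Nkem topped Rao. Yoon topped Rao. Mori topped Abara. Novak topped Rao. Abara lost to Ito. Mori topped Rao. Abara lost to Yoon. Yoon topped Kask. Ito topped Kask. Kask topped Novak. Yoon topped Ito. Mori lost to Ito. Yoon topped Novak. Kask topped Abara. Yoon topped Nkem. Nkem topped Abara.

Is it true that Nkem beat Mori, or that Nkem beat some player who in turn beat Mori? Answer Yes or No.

Yes

Nkem did not beat Mori directly.
Nkem beat Ito, Rao, Abara. Of those, Ito beat Mori.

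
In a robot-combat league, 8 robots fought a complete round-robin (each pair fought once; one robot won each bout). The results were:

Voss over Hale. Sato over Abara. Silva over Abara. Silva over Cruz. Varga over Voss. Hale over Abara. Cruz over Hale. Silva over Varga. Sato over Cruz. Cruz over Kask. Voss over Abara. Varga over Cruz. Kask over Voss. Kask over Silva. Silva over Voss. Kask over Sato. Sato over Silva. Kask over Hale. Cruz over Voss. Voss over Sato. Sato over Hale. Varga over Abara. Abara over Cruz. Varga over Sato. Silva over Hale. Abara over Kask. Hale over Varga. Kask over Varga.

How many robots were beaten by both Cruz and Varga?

Cruz beat: Kask, Hale, Voss.
Varga beat: Cruz, Voss, Sato, Abara.
Both beat: Voss — 1.

1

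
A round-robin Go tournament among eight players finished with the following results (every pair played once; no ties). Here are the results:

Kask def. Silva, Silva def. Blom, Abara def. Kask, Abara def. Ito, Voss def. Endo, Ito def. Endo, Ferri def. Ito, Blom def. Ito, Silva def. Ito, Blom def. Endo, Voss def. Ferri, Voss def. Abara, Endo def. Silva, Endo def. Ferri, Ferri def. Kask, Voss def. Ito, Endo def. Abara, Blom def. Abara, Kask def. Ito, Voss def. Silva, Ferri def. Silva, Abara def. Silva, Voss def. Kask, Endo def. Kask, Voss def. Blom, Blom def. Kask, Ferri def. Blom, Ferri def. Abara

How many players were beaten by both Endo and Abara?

2

Endo beat: Kask, Abara, Ferri, Silva.
Abara beat: Ito, Kask, Silva.
Both beat: Kask, Silva — 2.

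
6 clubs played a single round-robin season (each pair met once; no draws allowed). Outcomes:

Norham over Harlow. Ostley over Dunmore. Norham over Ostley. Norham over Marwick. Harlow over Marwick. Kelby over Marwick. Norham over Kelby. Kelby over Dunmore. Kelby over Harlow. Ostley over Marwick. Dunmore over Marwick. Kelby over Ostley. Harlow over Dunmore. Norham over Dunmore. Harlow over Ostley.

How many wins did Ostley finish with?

2

Ostley's results: beat Marwick, Dunmore; lost to Kelby, Norham, Harlow.
That is 2 wins.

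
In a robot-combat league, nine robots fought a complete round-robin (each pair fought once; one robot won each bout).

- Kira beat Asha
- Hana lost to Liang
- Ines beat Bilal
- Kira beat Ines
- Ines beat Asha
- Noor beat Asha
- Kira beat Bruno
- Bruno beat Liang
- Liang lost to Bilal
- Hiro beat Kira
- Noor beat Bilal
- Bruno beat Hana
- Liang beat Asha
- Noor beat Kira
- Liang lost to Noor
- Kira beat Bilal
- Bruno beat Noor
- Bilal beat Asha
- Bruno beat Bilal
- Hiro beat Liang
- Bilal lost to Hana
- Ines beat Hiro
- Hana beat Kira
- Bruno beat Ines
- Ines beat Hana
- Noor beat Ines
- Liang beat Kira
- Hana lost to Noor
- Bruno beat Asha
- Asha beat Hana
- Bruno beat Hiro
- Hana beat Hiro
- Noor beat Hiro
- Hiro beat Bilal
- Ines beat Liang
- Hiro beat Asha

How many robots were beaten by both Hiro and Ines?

Hiro beat: Liang, Bilal, Kira, Asha.
Ines beat: Liang, Hana, Bilal, Hiro, Asha.
Both beat: Liang, Bilal, Asha — 3.

3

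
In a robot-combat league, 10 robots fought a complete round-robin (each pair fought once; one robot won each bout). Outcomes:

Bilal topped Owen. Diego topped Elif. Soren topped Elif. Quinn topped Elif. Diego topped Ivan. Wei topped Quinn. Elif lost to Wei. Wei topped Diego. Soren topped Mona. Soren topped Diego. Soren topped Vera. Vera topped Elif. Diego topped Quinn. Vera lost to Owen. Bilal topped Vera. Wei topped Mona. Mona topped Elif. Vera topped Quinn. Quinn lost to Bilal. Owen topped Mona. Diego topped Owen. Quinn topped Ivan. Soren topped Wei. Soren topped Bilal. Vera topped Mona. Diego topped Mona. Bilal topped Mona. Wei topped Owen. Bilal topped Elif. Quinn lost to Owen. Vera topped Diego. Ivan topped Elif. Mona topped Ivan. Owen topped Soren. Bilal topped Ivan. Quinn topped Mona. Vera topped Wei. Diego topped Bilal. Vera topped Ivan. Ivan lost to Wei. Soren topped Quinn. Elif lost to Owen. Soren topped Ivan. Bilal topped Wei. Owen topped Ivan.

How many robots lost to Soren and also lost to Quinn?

Soren beat: Elif, Mona, Vera, Quinn, Bilal, Diego, Wei, Ivan.
Quinn beat: Elif, Mona, Ivan.
Both beat: Elif, Mona, Ivan — 3.

3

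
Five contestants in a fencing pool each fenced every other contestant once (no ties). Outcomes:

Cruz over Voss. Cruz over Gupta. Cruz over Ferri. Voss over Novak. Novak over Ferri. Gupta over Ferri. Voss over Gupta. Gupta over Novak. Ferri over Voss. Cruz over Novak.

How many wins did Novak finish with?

1

Novak's results: beat Ferri; lost to Cruz, Voss, Gupta.
That is 1 win.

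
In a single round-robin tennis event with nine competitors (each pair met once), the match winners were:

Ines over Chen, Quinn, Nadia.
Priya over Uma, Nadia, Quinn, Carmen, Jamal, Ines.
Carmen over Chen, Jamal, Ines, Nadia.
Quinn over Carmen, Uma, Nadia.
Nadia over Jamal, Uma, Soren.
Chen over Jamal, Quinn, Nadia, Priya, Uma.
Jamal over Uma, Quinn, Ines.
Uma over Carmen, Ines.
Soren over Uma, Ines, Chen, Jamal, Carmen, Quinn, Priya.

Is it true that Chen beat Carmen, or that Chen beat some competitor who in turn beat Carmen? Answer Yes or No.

Chen did not beat Carmen directly.
Chen beat Nadia, Jamal, Priya, Uma, Quinn. Of those, Priya beat Carmen.

Yes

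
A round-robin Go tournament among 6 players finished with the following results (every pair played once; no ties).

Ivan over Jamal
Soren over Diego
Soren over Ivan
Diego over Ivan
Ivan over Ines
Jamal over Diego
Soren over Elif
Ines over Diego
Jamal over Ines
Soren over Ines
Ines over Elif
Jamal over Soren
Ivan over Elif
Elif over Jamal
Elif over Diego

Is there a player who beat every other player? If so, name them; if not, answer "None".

None

Highest win total is Soren with 4 (out of 5 possible).
Soren lost to Jamal, so no player went undefeated.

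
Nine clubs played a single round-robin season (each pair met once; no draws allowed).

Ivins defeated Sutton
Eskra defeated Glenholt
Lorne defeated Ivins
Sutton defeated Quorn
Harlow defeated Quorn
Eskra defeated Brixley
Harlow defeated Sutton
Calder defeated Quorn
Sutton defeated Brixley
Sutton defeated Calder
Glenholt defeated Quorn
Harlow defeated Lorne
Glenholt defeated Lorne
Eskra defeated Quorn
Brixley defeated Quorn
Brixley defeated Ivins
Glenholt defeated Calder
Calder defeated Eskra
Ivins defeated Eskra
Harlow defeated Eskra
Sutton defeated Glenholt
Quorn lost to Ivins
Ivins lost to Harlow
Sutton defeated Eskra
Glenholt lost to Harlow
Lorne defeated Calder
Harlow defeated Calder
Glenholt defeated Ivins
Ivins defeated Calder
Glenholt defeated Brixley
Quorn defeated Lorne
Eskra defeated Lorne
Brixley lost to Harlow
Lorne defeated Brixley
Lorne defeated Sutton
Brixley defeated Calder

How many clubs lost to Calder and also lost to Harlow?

Calder beat: Quorn, Eskra.
Harlow beat: Calder, Sutton, Lorne, Glenholt, Ivins, Quorn, Brixley, Eskra.
Both beat: Quorn, Eskra — 2.

2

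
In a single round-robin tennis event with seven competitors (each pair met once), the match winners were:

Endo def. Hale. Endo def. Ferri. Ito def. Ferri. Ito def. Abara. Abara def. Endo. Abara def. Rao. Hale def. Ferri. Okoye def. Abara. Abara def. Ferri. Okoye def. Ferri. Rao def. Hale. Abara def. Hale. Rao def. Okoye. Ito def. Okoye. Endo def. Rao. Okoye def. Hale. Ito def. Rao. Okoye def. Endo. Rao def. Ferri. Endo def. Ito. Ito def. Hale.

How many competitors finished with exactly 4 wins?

3

Win totals: Rao 3, Okoye 4, Ferri 0, Endo 4, Ito 5, Hale 1, Abara 4.
Exactly 4: Okoye, Endo, Abara — 3 competitors.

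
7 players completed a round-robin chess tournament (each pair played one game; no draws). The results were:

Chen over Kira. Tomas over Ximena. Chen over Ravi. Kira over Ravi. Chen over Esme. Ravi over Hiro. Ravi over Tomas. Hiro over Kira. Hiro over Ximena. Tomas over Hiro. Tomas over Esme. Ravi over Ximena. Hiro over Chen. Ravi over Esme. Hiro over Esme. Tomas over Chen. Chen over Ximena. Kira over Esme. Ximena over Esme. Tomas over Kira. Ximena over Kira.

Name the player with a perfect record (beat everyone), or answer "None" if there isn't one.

None

Highest win total is Tomas with 5 (out of 6 possible).
Tomas lost to Ravi, so no player went undefeated.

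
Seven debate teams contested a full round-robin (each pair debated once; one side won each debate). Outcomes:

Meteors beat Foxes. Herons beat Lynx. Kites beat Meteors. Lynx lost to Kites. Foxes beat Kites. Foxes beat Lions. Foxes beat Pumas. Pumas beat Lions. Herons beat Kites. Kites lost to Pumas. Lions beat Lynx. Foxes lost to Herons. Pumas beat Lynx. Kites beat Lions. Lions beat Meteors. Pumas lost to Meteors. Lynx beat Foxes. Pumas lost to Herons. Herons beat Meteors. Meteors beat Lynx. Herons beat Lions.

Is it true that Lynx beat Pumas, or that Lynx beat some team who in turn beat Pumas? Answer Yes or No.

Lynx did not beat Pumas directly.
Lynx beat Foxes. Of those, Foxes beat Pumas.

Yes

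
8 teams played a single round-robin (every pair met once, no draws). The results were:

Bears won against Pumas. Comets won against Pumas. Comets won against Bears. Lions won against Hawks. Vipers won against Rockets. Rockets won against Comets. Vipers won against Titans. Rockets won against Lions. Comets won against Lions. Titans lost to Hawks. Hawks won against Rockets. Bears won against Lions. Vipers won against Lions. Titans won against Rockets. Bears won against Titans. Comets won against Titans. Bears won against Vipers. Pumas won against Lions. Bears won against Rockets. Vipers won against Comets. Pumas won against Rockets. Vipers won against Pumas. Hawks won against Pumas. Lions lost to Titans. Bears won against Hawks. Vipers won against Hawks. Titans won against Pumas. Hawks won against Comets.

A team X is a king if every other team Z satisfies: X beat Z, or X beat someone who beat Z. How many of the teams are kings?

3

Vipers reaches everyone (king).
Comets reaches everyone (king).
Lions cannot reach Vipers, Bears in two steps.
Rockets cannot reach Vipers in two steps.
Bears reaches everyone (king).
Pumas cannot reach Vipers, Bears, Titans in two steps.
Hawks cannot reach Vipers in two steps.
Titans cannot reach Vipers, Bears in two steps.
Kings: Vipers, Comets, Bears — 3.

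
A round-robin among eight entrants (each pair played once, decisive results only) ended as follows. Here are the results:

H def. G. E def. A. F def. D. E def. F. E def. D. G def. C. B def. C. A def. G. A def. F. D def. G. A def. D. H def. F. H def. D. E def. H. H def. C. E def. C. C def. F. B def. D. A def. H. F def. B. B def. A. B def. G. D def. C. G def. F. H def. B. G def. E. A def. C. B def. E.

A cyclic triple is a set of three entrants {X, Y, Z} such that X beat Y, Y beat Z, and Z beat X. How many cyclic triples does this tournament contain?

11

Win totals: A 5, B 5, C 1, D 2, E 5, F 2, G 3, H 5.
An entrant with w wins dominates both others in C(w,2) triples; summing gives 10 + 10 + 0 + 1 + 10 + 1 + 3 + 10 = 45 transitive triples.
Total triples C(8,3) = 56, so cyclic triples = 56 − 45 = 11.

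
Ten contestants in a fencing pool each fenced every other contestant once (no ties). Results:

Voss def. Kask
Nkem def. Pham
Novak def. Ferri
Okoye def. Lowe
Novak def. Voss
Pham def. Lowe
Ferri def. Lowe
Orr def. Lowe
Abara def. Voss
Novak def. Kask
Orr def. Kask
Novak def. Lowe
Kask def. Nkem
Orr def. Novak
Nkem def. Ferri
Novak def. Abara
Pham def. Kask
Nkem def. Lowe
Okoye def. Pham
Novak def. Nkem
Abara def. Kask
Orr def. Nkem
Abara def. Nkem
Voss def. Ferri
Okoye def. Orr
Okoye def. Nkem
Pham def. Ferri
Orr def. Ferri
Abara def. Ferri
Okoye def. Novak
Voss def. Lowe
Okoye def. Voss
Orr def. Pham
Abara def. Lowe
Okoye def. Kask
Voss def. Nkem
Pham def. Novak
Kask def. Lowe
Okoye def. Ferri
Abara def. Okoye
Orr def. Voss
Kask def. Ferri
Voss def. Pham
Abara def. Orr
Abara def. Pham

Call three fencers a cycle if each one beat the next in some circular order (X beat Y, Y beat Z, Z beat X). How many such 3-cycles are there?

6

Win totals: Ferri 1, Pham 4, Novak 6, Orr 7, Abara 8, Nkem 3, Okoye 8, Kask 3, Voss 5, Lowe 0.
A fencer with w wins dominates both others in C(w,2) triples; summing gives 0 + 6 + 15 + 21 + 28 + 3 + 28 + 3 + 10 + 0 = 114 transitive triples.
Total triples C(10,3) = 120, so cyclic triples = 120 − 114 = 6.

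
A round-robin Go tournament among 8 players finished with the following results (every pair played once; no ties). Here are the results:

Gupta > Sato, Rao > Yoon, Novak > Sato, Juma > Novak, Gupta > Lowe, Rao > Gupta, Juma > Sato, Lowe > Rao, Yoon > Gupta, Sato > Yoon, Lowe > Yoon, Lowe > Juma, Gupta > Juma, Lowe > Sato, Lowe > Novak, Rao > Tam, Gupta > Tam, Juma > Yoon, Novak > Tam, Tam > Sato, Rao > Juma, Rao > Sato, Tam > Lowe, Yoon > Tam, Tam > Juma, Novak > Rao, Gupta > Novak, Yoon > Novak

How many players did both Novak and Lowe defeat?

Novak beat: Tam, Sato, Rao.
Lowe beat: Yoon, Sato, Rao, Juma, Novak.
Both beat: Sato, Rao — 2.

2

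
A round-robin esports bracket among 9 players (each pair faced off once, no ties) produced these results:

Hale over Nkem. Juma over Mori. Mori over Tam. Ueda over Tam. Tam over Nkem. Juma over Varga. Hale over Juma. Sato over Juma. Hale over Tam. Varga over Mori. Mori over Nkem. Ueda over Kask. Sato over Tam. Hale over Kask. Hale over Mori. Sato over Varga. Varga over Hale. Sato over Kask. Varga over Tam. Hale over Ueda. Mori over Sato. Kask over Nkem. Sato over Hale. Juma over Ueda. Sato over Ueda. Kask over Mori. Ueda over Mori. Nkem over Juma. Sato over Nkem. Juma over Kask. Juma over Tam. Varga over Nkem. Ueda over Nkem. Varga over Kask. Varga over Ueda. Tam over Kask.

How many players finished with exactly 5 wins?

1

Win totals: Sato 7, Hale 6, Mori 3, Varga 6, Nkem 1, Kask 2, Juma 5, Tam 2, Ueda 4.
Exactly 5: Juma — 1 player.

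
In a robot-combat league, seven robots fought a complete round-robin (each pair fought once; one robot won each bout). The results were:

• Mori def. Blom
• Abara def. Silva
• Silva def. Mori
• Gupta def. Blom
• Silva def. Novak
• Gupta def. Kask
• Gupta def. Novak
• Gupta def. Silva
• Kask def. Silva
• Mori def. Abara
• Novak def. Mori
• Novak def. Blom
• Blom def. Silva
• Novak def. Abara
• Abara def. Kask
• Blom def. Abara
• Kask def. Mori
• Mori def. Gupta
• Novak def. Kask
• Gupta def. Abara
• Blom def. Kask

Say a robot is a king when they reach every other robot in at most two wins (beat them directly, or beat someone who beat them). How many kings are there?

5

Abara cannot reach Gupta, Blom in two steps.
Kask reaches everyone (king).
Silva reaches everyone (king).
Mori reaches everyone (king).
Gupta reaches everyone (king).
Blom cannot reach Gupta in two steps.
Novak reaches everyone (king).
Kings: Kask, Silva, Mori, Gupta, Novak — 5.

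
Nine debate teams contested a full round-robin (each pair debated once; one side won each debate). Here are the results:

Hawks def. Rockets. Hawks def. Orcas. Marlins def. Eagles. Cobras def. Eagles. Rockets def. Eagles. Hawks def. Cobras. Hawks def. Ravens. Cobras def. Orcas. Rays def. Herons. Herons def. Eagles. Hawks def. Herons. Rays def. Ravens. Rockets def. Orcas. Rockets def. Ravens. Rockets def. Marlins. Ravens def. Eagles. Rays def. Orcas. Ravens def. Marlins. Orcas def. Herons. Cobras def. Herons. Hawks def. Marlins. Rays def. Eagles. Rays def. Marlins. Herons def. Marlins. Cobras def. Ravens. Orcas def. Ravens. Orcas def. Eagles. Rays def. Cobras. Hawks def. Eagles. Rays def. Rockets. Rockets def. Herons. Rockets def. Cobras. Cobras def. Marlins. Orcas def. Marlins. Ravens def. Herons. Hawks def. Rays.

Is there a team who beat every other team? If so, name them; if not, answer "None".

Hawks has 8 wins out of 8 opponents — a perfect record.

Hawks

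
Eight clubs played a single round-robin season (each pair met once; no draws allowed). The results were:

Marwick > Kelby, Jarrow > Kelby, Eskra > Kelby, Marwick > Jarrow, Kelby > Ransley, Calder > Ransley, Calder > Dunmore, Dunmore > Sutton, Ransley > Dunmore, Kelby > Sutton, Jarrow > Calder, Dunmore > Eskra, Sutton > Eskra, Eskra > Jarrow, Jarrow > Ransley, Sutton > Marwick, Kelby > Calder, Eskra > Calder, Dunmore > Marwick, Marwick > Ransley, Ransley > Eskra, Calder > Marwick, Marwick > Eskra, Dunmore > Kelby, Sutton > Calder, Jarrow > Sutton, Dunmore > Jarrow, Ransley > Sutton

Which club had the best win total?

Win totals: Sutton 3, Calder 3, Eskra 3, Marwick 4, Dunmore 5, Jarrow 4, Ransley 3, Kelby 3.
Dunmore leads with 5 wins (next highest: 4).

Dunmore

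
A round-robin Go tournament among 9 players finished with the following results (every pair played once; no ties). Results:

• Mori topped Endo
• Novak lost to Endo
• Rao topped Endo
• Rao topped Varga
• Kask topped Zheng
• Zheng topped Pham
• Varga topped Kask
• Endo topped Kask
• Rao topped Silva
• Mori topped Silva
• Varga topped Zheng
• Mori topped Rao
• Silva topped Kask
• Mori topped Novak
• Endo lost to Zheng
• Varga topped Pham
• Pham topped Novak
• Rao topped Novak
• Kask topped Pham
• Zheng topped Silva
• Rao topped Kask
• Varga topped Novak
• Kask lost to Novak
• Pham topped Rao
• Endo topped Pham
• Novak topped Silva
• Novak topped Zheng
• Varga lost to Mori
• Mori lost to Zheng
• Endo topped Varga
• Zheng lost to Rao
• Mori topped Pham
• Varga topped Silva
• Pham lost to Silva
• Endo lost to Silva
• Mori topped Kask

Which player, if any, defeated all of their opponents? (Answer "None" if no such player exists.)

Highest win total is Mori with 7 (out of 8 possible).
Mori lost to Zheng, so no player went undefeated.

None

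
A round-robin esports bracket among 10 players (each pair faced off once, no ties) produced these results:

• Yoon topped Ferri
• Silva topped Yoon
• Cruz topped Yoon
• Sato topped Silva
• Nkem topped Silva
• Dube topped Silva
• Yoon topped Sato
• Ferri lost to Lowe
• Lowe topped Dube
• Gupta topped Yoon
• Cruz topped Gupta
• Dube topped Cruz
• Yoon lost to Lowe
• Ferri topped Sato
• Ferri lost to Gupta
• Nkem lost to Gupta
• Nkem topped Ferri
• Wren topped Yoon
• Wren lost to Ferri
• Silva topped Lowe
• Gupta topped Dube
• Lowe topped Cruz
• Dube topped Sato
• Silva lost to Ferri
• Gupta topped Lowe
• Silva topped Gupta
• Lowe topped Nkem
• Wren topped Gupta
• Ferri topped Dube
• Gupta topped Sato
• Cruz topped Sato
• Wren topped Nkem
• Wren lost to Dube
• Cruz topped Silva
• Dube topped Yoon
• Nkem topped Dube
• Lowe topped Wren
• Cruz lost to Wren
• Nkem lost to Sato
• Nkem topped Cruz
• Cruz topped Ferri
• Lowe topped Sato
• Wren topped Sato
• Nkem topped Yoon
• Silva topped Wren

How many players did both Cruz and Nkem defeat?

Cruz beat: Sato, Gupta, Yoon, Ferri, Silva.
Nkem beat: Yoon, Dube, Ferri, Silva, Cruz.
Both beat: Yoon, Ferri, Silva — 3.

3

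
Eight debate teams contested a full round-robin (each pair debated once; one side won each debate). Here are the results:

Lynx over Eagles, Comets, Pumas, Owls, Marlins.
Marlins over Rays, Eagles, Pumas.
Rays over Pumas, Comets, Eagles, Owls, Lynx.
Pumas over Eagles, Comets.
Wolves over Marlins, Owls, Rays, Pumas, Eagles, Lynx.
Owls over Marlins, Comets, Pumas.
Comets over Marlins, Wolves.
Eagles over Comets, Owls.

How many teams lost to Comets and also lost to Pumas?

0

Comets beat: Marlins, Wolves.
Pumas beat: Eagles, Comets.
No one was beaten by both.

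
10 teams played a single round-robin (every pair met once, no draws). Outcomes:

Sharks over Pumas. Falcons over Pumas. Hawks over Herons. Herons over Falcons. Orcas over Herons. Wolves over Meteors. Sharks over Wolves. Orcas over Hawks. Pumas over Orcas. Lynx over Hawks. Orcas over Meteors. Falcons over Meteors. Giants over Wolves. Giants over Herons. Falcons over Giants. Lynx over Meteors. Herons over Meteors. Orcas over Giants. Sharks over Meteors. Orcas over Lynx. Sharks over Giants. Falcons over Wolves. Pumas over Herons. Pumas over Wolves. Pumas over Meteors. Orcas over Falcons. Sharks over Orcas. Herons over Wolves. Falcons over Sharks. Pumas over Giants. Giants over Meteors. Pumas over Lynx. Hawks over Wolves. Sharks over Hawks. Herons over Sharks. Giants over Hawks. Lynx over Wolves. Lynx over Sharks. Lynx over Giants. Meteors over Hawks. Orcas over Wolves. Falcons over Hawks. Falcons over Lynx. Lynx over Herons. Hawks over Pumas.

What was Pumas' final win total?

6

Pumas' results: beat Orcas, Lynx, Wolves, Giants, Herons, Meteors; lost to Falcons, Hawks, Sharks.
That is 6 wins.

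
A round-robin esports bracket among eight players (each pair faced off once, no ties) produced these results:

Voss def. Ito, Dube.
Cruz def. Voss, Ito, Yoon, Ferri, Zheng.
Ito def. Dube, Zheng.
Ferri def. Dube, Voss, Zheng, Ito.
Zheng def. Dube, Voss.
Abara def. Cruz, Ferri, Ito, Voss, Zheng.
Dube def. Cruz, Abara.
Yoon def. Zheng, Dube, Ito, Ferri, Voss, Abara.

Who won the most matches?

Win totals: Cruz 5, Ito 2, Abara 5, Dube 2, Voss 2, Yoon 6, Zheng 2, Ferri 4.
Yoon leads with 6 wins (next highest: 5).

Yoon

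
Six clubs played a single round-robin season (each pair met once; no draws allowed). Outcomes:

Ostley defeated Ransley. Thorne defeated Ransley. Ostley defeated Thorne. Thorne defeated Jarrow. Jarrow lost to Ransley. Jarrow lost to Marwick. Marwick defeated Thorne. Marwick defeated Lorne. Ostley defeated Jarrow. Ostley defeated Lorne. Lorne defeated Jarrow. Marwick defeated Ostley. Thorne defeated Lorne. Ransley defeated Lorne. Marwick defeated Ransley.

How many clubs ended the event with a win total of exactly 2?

Win totals: Ostley 4, Lorne 1, Thorne 3, Jarrow 0, Ransley 2, Marwick 5.
Exactly 2: Ransley — 1 club.

1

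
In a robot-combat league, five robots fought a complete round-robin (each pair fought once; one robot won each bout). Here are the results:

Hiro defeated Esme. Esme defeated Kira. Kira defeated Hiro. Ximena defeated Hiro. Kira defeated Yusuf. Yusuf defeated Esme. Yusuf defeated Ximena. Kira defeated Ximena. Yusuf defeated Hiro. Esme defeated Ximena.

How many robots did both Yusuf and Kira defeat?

Yusuf beat: Hiro, Ximena, Esme.
Kira beat: Hiro, Ximena, Yusuf.
Both beat: Hiro, Ximena — 2.

2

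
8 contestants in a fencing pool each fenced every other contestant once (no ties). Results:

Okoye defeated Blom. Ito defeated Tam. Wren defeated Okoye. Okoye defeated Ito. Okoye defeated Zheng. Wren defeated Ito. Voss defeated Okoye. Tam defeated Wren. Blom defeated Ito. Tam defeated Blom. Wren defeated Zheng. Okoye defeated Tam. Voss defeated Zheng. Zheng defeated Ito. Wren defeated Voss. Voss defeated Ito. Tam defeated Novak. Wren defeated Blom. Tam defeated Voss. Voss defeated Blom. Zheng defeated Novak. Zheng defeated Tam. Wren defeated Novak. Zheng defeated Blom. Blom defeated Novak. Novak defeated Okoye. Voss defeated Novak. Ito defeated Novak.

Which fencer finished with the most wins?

Wren

Win totals: Novak 1, Blom 2, Ito 2, Okoye 4, Tam 4, Voss 5, Zheng 4, Wren 6.
Wren leads with 6 wins (next highest: 5).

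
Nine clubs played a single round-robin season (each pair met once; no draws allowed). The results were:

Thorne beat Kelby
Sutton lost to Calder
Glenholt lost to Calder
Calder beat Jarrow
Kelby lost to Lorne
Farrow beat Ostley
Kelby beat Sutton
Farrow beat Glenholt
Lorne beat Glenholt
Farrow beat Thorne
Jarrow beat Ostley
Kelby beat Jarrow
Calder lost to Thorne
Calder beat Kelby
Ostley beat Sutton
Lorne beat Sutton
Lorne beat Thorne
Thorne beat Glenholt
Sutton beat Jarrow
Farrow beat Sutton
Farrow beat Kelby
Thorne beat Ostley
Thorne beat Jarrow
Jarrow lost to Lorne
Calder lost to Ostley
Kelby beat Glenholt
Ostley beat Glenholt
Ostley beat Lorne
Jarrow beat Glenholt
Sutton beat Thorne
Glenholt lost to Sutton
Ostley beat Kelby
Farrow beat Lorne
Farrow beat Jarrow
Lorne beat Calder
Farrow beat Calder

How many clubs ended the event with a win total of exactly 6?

Win totals: Jarrow 2, Ostley 5, Lorne 6, Calder 4, Glenholt 0, Kelby 3, Thorne 5, Sutton 3, Farrow 8.
Exactly 6: Lorne — 1 club.

1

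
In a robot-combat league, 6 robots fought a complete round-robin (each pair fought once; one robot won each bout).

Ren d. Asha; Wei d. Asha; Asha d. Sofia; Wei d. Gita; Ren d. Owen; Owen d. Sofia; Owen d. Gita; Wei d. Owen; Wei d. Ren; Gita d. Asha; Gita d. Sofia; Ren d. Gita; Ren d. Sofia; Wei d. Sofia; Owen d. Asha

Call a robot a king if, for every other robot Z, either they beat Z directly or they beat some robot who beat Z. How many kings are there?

Sofia cannot reach Ren, Asha, Owen, Gita, Wei in two steps.
Ren cannot reach Wei in two steps.
Asha cannot reach Ren, Owen, Gita, Wei in two steps.
Owen cannot reach Ren, Wei in two steps.
Gita cannot reach Ren, Owen, Wei in two steps.
Wei reaches everyone (king).
Kings: Wei — 1.

1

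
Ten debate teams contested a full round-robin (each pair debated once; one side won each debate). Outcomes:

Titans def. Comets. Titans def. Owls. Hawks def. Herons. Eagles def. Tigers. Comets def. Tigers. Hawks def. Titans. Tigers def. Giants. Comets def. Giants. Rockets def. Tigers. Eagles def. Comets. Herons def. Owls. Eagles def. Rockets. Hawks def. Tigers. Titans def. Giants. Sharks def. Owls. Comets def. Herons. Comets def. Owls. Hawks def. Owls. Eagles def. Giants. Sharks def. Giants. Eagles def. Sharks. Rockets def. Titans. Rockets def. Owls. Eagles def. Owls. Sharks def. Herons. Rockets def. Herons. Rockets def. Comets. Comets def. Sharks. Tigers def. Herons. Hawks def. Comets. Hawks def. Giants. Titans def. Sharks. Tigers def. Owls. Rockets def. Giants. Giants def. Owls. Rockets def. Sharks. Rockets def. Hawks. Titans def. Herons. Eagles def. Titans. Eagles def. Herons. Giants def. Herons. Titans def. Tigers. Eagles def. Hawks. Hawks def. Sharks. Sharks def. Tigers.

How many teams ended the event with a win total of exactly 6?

Win totals: Giants 2, Eagles 9, Hawks 7, Sharks 4, Tigers 3, Owls 0, Titans 6, Herons 1, Rockets 8, Comets 5.
Exactly 6: Titans — 1 team.

1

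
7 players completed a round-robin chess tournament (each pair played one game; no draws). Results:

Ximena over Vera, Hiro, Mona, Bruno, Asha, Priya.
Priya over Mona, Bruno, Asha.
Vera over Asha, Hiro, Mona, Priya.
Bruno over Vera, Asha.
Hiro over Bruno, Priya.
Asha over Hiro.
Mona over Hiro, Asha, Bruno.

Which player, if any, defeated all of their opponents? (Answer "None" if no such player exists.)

Ximena

Ximena has 6 wins out of 6 opponents — a perfect record.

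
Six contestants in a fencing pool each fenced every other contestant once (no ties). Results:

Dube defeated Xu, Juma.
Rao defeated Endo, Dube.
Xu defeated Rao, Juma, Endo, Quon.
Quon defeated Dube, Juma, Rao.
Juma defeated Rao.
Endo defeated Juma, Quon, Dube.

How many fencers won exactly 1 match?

Win totals: Quon 3, Rao 2, Juma 1, Xu 4, Dube 2, Endo 3.
Exactly 1: Juma — 1 fencer.

1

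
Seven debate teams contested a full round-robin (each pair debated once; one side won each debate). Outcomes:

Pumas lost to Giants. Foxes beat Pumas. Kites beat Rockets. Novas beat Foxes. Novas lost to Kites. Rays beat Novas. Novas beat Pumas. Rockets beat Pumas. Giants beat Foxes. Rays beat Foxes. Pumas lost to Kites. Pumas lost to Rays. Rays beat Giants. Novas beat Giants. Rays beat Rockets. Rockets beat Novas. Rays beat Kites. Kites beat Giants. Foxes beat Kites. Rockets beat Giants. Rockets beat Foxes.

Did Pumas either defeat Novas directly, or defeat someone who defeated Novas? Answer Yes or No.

No

Pumas did not beat Novas directly.
Pumas beat no one, so there is no intermediate team.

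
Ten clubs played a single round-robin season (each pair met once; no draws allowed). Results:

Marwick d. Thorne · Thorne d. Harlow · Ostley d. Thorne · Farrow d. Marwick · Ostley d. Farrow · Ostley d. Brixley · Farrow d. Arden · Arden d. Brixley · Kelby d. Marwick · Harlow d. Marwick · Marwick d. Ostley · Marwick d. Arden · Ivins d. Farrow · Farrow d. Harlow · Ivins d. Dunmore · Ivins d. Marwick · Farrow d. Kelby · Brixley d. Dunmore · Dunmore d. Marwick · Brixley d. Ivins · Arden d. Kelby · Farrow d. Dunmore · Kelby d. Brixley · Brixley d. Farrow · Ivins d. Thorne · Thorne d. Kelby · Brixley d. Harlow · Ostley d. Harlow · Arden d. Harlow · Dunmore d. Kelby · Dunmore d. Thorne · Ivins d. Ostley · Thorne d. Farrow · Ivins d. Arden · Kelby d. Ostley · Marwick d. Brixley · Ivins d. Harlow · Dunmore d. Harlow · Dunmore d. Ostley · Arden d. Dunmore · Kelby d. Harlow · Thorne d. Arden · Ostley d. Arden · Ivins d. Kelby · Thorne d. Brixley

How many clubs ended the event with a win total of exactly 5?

Win totals: Thorne 5, Ivins 8, Brixley 4, Ostley 5, Dunmore 5, Marwick 4, Farrow 5, Harlow 1, Arden 4, Kelby 4.
Exactly 5: Thorne, Ostley, Dunmore, Farrow — 4 clubs.

4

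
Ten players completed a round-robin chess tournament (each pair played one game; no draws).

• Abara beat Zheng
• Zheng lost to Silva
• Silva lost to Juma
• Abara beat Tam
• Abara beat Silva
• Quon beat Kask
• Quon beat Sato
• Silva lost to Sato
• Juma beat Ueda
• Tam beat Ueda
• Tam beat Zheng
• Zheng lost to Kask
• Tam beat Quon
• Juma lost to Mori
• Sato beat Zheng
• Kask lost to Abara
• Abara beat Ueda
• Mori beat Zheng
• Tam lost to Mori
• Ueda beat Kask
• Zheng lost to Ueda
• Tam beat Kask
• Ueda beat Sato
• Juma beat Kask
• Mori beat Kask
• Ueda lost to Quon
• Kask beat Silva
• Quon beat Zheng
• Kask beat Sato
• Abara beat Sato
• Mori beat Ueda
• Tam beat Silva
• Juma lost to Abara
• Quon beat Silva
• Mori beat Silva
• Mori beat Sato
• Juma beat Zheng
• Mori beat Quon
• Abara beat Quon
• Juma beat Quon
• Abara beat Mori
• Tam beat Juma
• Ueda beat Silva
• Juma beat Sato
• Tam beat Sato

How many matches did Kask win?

3

Kask's results: beat Zheng, Sato, Silva; lost to Mori, Juma, Ueda, Quon, Abara, Tam.
That is 3 wins.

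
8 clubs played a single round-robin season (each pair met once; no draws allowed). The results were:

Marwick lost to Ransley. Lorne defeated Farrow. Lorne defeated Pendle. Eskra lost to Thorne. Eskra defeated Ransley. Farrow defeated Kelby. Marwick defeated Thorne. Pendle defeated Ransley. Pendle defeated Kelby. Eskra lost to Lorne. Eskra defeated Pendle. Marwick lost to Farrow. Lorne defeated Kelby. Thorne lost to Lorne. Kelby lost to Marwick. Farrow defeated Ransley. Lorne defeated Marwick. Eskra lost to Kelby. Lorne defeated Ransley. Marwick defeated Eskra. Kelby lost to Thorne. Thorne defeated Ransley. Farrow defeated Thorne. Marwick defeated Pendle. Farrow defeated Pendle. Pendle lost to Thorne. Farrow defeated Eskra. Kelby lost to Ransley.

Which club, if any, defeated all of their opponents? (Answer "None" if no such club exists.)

Lorne has 7 wins out of 7 opponents — a perfect record.

Lorne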